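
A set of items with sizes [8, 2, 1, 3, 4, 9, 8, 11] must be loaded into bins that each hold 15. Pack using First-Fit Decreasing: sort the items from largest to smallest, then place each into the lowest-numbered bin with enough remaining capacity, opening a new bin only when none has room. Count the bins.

Sorted descending: 11, 9, 8, 8, 4, 3, 2, 1.
Put 11 in bin 1; 4 remain.
Put 9 in bin 2; 6 remain.
Put 8 in bin 3; 7 remain.
Put 8 in bin 4; 7 remain.
Put 4 in bin 1; 0 remain.
Put 3 in bin 2; 3 remain.
Put 2 in bin 2; 1 remain.
Put 1 in bin 2; 0 remain.

4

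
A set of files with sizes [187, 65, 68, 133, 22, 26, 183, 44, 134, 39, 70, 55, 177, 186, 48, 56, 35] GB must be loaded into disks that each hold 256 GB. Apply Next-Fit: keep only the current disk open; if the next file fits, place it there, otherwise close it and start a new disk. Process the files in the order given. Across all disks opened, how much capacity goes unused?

Put 187 GB in disk 1; 69 GB remain.
Put 65 GB in disk 1; 4 GB remain.
Put 68 GB in disk 2; 188 GB remain.
Put 133 GB in disk 2; 55 GB remain.
Put 22 GB in disk 2; 33 GB remain.
Put 26 GB in disk 2; 7 GB remain.
Put 183 GB in disk 3; 73 GB remain.
Put 44 GB in disk 3; 29 GB remain.
Put 134 GB in disk 4; 122 GB remain.
Put 39 GB in disk 4; 83 GB remain.
Put 70 GB in disk 4; 13 GB remain.
Put 55 GB in disk 5; 201 GB remain.
Put 177 GB in disk 5; 24 GB remain.
Put 186 GB in disk 6; 70 GB remain.
Put 48 GB in disk 6; 22 GB remain.
Put 56 GB in disk 7; 200 GB remain.
Put 35 GB in disk 7; 165 GB remain.
7 disks × 256 GB = 1792 GB; used 1528 GB; unused 264 GB.

264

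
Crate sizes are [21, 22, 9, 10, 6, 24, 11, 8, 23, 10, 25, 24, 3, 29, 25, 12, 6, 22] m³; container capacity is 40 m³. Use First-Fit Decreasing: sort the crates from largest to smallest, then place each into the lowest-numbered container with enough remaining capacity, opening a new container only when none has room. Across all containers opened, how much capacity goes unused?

Sorted descending: 29, 25, 25, 24, 24, 23, 22, 22, 21, 12, 11, 10, 10, 9, 8, 6, 6, 3.
Put 29 m³ in container 1; 11 m³ remain.
Put 25 m³ in container 2; 15 m³ remain.
Put 25 m³ in container 3; 15 m³ remain.
Put 24 m³ in container 4; 16 m³ remain.
Put 24 m³ in container 5; 16 m³ remain.
Put 23 m³ in container 6; 17 m³ remain.
Put 22 m³ in container 7; 18 m³ remain.
Put 22 m³ in container 8; 18 m³ remain.
Put 21 m³ in container 9; 19 m³ remain.
Put 12 m³ in container 2; 3 m³ remain.
Put 11 m³ in container 1; 0 m³ remain.
Put 10 m³ in container 3; 5 m³ remain.
Put 10 m³ in container 4; 6 m³ remain.
Put 9 m³ in container 5; 7 m³ remain.
Put 8 m³ in container 6; 9 m³ remain.
Put 6 m³ in container 4; 0 m³ remain.
Put 6 m³ in container 5; 1 m³ remain.
Put 3 m³ in container 2; 0 m³ remain.
9 containers × 40 m³ = 360 m³; used 290 m³; unused 70 m³.

70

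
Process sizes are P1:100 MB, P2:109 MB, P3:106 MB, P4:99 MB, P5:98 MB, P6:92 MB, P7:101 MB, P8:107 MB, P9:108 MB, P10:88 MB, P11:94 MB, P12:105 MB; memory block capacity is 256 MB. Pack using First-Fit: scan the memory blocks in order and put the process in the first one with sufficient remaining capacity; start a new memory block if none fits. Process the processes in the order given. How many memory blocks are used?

memory block 1: place P1 (100 MB), 156 MB left
memory block 1: place P2 (109 MB), 47 MB left
memory block 2: place P3 (106 MB), 150 MB left
memory block 2: place P4 (99 MB), 51 MB left
memory block 3: place P5 (98 MB), 158 MB left
memory block 3: place P6 (92 MB), 66 MB left
memory block 4: place P7 (101 MB), 155 MB left
memory block 4: place P8 (107 MB), 48 MB left
memory block 5: place P9 (108 MB), 148 MB left
memory block 5: place P10 (88 MB), 60 MB left
memory block 6: place P11 (94 MB), 162 MB left
memory block 6: place P12 (105 MB), 57 MB left

6 memory blocks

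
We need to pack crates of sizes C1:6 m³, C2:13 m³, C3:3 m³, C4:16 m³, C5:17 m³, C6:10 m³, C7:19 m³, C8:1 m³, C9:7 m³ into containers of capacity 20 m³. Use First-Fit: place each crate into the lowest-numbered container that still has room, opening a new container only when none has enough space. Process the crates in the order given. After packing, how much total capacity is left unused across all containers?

container 1: place C1 (6 m³), 14 m³ left
container 1: place C2 (13 m³), 1 m³ left
container 2: place C3 (3 m³), 17 m³ left
container 2: place C4 (16 m³), 1 m³ left
container 3: place C5 (17 m³), 3 m³ left
container 4: place C6 (10 m³), 10 m³ left
container 5: place C7 (19 m³), 1 m³ left
container 1: place C8 (1 m³), 0 m³ left
container 4: place C9 (7 m³), 3 m³ left
5 containers × 20 m³ = 100 m³; used 92 m³; unused 8 m³.

8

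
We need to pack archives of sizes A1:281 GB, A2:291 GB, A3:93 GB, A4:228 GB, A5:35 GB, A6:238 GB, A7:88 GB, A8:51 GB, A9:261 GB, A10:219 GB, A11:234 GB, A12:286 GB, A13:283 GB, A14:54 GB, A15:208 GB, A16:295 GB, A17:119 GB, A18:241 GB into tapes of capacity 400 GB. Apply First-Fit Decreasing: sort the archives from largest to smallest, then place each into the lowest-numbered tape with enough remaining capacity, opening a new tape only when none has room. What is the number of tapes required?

12 tapes

Sorted descending: 295, 291, 286, 283, 281, 261, 241, 238, 234, 228, 219, 208, 119, 93, 88, 54, 51, 35.
295 GB → tape 1 (remaining 105 GB)
291 GB → tape 2 (remaining 109 GB)
286 GB → tape 3 (remaining 114 GB)
283 GB → tape 4 (remaining 117 GB)
281 GB → tape 5 (remaining 119 GB)
261 GB → tape 6 (remaining 139 GB)
241 GB → tape 7 (remaining 159 GB)
238 GB → tape 8 (remaining 162 GB)
234 GB → tape 9 (remaining 166 GB)
228 GB → tape 10 (remaining 172 GB)
219 GB → tape 11 (remaining 181 GB)
208 GB → tape 12 (remaining 192 GB)
119 GB → tape 5 (remaining 0 GB)
93 GB → tape 1 (remaining 12 GB)
88 GB → tape 2 (remaining 21 GB)
54 GB → tape 3 (remaining 60 GB)
51 GB → tape 3 (remaining 9 GB)
35 GB → tape 4 (remaining 82 GB)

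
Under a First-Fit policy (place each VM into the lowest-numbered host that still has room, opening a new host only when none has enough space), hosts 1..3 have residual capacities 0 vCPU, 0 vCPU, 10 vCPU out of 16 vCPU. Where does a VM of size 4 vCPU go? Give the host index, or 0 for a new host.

Hosts with room: host 3 (10 vCPU).
The first with room is host 3.

3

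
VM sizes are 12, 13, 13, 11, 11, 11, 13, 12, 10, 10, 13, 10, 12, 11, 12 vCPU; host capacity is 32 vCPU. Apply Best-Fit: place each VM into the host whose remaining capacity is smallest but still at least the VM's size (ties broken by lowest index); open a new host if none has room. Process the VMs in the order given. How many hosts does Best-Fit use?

7

Put 12 vCPU in host 1; 20 vCPU remain.
Put 13 vCPU in host 1; 7 vCPU remain.
Put 13 vCPU in host 2; 19 vCPU remain.
Put 11 vCPU in host 2; 8 vCPU remain.
Put 11 vCPU in host 3; 21 vCPU remain.
Put 11 vCPU in host 3; 10 vCPU remain.
Put 13 vCPU in host 4; 19 vCPU remain.
Put 12 vCPU in host 4; 7 vCPU remain.
Put 10 vCPU in host 3; 0 vCPU remain.
Put 10 vCPU in host 5; 22 vCPU remain.
Put 13 vCPU in host 5; 9 vCPU remain.
Put 10 vCPU in host 6; 22 vCPU remain.
Put 12 vCPU in host 6; 10 vCPU remain.
Put 11 vCPU in host 7; 21 vCPU remain.
Put 12 vCPU in host 7; 9 vCPU remain.
Final hosts: [12,13] [13,11] [11,11,10] [13,12] [10,13] [10,12] [11,12].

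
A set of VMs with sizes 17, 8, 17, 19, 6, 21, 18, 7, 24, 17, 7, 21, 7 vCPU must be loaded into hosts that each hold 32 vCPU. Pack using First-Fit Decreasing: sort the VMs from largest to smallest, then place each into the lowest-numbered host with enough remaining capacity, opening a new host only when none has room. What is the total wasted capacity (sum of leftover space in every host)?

Sorted descending: 24, 21, 21, 19, 18, 17, 17, 17, 8, 7, 7, 7, 6.
host 1: place 24 vCPU, 8 vCPU left
host 2: place 21 vCPU, 11 vCPU left
host 3: place 21 vCPU, 11 vCPU left
host 4: place 19 vCPU, 13 vCPU left
host 5: place 18 vCPU, 14 vCPU left
host 6: place 17 vCPU, 15 vCPU left
host 7: place 17 vCPU, 15 vCPU left
host 8: place 17 vCPU, 15 vCPU left
host 1: place 8 vCPU, 0 vCPU left
host 2: place 7 vCPU, 4 vCPU left
host 3: place 7 vCPU, 4 vCPU left
host 4: place 7 vCPU, 6 vCPU left
host 4: place 6 vCPU, 0 vCPU left
8 hosts × 32 vCPU = 256 vCPU; used 189 vCPU; unused 67 vCPU.

67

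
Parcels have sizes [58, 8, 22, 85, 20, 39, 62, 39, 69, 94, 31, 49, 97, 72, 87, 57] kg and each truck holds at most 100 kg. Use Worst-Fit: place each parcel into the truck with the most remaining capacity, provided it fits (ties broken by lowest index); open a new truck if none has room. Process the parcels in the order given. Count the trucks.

truck 1: place 58 kg, 42 kg left
truck 1: place 8 kg, 34 kg left
truck 1: place 22 kg, 12 kg left
truck 2: place 85 kg, 15 kg left
truck 3: place 20 kg, 80 kg left
truck 3: place 39 kg, 41 kg left
truck 4: place 62 kg, 38 kg left
truck 3: place 39 kg, 2 kg left
truck 5: place 69 kg, 31 kg left
truck 6: place 94 kg, 6 kg left
truck 4: place 31 kg, 7 kg left
truck 7: place 49 kg, 51 kg left
truck 8: place 97 kg, 3 kg left
truck 9: place 72 kg, 28 kg left
truck 10: place 87 kg, 13 kg left
truck 11: place 57 kg, 43 kg left

11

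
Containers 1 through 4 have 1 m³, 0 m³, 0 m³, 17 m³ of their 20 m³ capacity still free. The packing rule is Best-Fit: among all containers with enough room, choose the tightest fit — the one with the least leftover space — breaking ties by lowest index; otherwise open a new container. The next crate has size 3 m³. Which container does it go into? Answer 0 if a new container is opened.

4

Containers with room: container 4 (17 m³).
Tightest fit is container 4 with 17 m³ free.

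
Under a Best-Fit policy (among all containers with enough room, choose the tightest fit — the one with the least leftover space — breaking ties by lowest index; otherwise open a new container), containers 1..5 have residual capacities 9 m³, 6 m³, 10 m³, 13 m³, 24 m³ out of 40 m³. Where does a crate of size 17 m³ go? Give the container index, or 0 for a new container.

Containers with room: container 5 (24 m³).
Tightest fit is container 5 with 24 m³ free.

5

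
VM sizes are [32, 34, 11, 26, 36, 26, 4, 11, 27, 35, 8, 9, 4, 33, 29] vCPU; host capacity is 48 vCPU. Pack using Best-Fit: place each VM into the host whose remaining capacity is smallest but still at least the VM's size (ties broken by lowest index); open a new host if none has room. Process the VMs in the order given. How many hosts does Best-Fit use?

9

host 1: place 32 vCPU, 16 vCPU left
host 2: place 34 vCPU, 14 vCPU left
host 2: place 11 vCPU, 3 vCPU left
host 3: place 26 vCPU, 22 vCPU left
host 4: place 36 vCPU, 12 vCPU left
host 5: place 26 vCPU, 22 vCPU left
host 4: place 4 vCPU, 8 vCPU left
host 1: place 11 vCPU, 5 vCPU left
host 6: place 27 vCPU, 21 vCPU left
host 7: place 35 vCPU, 13 vCPU left
host 4: place 8 vCPU, 0 vCPU left
host 7: place 9 vCPU, 4 vCPU left
host 7: place 4 vCPU, 0 vCPU left
host 8: place 33 vCPU, 15 vCPU left
host 9: place 29 vCPU, 19 vCPU left
Final hosts: [32,11] [34,11] [26] [36,4,8] [26] [27] [35,9,4] [33] [29].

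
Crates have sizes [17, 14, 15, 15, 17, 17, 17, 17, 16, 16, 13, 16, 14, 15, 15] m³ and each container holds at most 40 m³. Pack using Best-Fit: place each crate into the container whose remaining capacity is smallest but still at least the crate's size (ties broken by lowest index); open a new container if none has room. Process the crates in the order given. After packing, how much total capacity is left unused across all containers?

86

17 m³ → container 1 (remaining 23 m³)
14 m³ → container 1 (remaining 9 m³)
15 m³ → container 2 (remaining 25 m³)
15 m³ → container 2 (remaining 10 m³)
17 m³ → container 3 (remaining 23 m³)
17 m³ → container 3 (remaining 6 m³)
17 m³ → container 4 (remaining 23 m³)
17 m³ → container 4 (remaining 6 m³)
16 m³ → container 5 (remaining 24 m³)
16 m³ → container 5 (remaining 8 m³)
13 m³ → container 6 (remaining 27 m³)
16 m³ → container 6 (remaining 11 m³)
14 m³ → container 7 (remaining 26 m³)
15 m³ → container 7 (remaining 11 m³)
15 m³ → container 8 (remaining 25 m³)
8 containers × 40 m³ = 320 m³; used 234 m³; unused 86 m³.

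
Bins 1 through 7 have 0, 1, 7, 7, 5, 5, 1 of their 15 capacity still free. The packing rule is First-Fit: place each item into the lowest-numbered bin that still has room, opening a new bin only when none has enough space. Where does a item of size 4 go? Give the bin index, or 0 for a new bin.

3

Bins with room: bin 3 (7), bin 4 (7), bin 5 (5), bin 6 (5).
The first with room is bin 3.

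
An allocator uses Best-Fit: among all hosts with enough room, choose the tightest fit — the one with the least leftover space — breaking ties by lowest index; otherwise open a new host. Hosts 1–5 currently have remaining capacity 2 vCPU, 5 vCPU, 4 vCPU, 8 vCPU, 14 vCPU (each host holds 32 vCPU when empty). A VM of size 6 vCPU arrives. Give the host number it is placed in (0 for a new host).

Hosts with room: host 4 (8 vCPU), host 5 (14 vCPU).
Tightest fit is host 4 with 8 vCPU free.

4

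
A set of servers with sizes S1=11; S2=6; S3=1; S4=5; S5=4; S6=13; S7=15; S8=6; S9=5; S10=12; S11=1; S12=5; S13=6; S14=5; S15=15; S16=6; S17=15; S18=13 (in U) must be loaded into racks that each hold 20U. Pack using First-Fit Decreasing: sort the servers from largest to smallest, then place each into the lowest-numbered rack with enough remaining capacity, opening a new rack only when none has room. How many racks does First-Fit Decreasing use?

Sorted descending: 15, 15, 15, 13, 13, 12, 11, 6, 6, 6, 6, 5, 5, 5, 5, 4, 1, 1.
15U → rack 1 (remaining 5U)
15U → rack 2 (remaining 5U)
15U → rack 3 (remaining 5U)
13U → rack 4 (remaining 7U)
13U → rack 5 (remaining 7U)
12U → rack 6 (remaining 8U)
11U → rack 7 (remaining 9U)
6U → rack 4 (remaining 1U)
6U → rack 5 (remaining 1U)
6U → rack 6 (remaining 2U)
6U → rack 7 (remaining 3U)
5U → rack 1 (remaining 0U)
5U → rack 2 (remaining 0U)
5U → rack 3 (remaining 0U)
5U → rack 8 (remaining 15U)
4U → rack 8 (remaining 11U)
1U → rack 4 (remaining 0U)
1U → rack 5 (remaining 0U)

8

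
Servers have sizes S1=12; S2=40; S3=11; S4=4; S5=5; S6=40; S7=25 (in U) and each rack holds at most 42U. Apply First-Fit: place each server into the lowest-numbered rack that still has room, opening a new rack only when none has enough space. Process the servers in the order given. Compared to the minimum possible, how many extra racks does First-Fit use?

First-Fit: [12,11,4,5] [40] [40] [25] → 4 racks.
Total size 137U; any packing needs at least ⌈137/42⌉ = 4 racks.
So 4 is already optimal.

0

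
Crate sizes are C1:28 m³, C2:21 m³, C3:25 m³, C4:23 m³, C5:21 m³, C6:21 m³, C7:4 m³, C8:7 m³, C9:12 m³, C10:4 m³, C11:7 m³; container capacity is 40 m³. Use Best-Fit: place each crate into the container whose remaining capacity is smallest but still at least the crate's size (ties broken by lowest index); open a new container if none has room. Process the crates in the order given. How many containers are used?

Put C1 (28 m³) in container 1; 12 m³ remain.
Put C2 (21 m³) in container 2; 19 m³ remain.
Put C3 (25 m³) in container 3; 15 m³ remain.
Put C4 (23 m³) in container 4; 17 m³ remain.
Put C5 (21 m³) in container 5; 19 m³ remain.
Put C6 (21 m³) in container 6; 19 m³ remain.
Put C7 (4 m³) in container 1; 8 m³ remain.
Put C8 (7 m³) in container 1; 1 m³ remain.
Put C9 (12 m³) in container 3; 3 m³ remain.
Put C10 (4 m³) in container 4; 13 m³ remain.
Put C11 (7 m³) in container 4; 6 m³ remain.

6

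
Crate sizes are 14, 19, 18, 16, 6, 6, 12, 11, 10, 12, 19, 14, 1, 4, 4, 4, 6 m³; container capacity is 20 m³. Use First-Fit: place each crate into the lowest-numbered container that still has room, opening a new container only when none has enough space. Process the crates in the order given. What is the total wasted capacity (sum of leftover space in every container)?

24

Put 14 m³ in container 1; 6 m³ remain.
Put 19 m³ in container 2; 1 m³ remain.
Put 18 m³ in container 3; 2 m³ remain.
Put 16 m³ in container 4; 4 m³ remain.
Put 6 m³ in container 1; 0 m³ remain.
Put 6 m³ in container 5; 14 m³ remain.
Put 12 m³ in container 5; 2 m³ remain.
Put 11 m³ in container 6; 9 m³ remain.
Put 10 m³ in container 7; 10 m³ remain.
Put 12 m³ in container 8; 8 m³ remain.
Put 19 m³ in container 9; 1 m³ remain.
Put 14 m³ in container 10; 6 m³ remain.
Put 1 m³ in container 2; 0 m³ remain.
Put 4 m³ in container 4; 0 m³ remain.
Put 4 m³ in container 6; 5 m³ remain.
Put 4 m³ in container 6; 1 m³ remain.
Put 6 m³ in container 7; 4 m³ remain.
10 containers × 20 m³ = 200 m³; used 176 m³; unused 24 m³.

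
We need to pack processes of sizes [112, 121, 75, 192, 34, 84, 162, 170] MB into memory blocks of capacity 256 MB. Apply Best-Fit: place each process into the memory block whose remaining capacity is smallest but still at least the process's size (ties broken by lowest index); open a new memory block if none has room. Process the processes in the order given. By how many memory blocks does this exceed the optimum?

Best-Fit: [112,121] [75,84] [192,34] [162] [170] → 5 memory blocks.
Total size 950 MB; any packing needs at least ⌈950/256⌉ = 4 memory blocks.
An optimal packing achieves that bound: [192,34] [170,84] [162,75] [121,112] → 4 memory blocks.
Excess: 5 − 4 = 1.

1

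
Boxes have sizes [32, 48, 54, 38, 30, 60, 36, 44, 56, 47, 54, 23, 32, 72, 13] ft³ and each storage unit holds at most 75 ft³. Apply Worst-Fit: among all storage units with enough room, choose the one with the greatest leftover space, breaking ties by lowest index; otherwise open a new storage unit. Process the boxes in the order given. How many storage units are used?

11 storage units

Put 32 ft³ in storage unit 1; 43 ft³ remain.
Put 48 ft³ in storage unit 2; 27 ft³ remain.
Put 54 ft³ in storage unit 3; 21 ft³ remain.
Put 38 ft³ in storage unit 1; 5 ft³ remain.
Put 30 ft³ in storage unit 4; 45 ft³ remain.
Put 60 ft³ in storage unit 5; 15 ft³ remain.
Put 36 ft³ in storage unit 4; 9 ft³ remain.
Put 44 ft³ in storage unit 6; 31 ft³ remain.
Put 56 ft³ in storage unit 7; 19 ft³ remain.
Put 47 ft³ in storage unit 8; 28 ft³ remain.
Put 54 ft³ in storage unit 9; 21 ft³ remain.
Put 23 ft³ in storage unit 6; 8 ft³ remain.
Put 32 ft³ in storage unit 10; 43 ft³ remain.
Put 72 ft³ in storage unit 11; 3 ft³ remain.
Put 13 ft³ in storage unit 10; 30 ft³ remain.
Final storage units: [32,38] [48] [54] [30,36] [60] [44,23] [56] [47] [54] [32,13] [72].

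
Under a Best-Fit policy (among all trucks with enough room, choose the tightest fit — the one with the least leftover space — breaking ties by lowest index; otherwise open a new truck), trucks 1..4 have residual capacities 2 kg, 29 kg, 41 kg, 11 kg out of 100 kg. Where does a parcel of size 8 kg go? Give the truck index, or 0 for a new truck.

4

Trucks with room: truck 2 (29 kg), truck 3 (41 kg), truck 4 (11 kg).
Tightest fit is truck 4 with 11 kg free.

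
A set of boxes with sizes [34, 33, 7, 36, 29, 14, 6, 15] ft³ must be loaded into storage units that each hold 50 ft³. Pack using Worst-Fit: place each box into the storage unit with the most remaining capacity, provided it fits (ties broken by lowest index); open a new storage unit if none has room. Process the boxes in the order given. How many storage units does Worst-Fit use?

Put 34 ft³ in storage unit 1; 16 ft³ remain.
Put 33 ft³ in storage unit 2; 17 ft³ remain.
Put 7 ft³ in storage unit 2; 10 ft³ remain.
Put 36 ft³ in storage unit 3; 14 ft³ remain.
Put 29 ft³ in storage unit 4; 21 ft³ remain.
Put 14 ft³ in storage unit 4; 7 ft³ remain.
Put 6 ft³ in storage unit 1; 10 ft³ remain.
Put 15 ft³ in storage unit 5; 35 ft³ remain.
Final storage units: [34,6] [33,7] [36] [29,14] [15].

5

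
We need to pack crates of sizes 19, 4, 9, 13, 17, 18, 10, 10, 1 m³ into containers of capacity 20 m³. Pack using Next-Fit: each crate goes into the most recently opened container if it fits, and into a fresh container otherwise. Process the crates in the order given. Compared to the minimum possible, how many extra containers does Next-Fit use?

Next-Fit: [19] [4,9] [13] [17] [18] [10,10] [1] → 7 containers.
Total size 101 m³; any packing needs at least ⌈101/20⌉ = 6 containers.
An optimal packing achieves that bound: [19,1] [18] [17] [13,4] [10,10] [9] → 6 containers.
Excess: 7 − 6 = 1.

1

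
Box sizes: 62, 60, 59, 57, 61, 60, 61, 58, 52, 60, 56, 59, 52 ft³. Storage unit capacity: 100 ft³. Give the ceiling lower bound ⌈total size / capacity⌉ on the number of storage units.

Total size = 62 + 60 + 59 + 57 + 61 + 60 + 61 + 58 + 52 + 60 + 56 + 59 + 52 = 757 ft³.
⌈757 / 100⌉ = 8.

8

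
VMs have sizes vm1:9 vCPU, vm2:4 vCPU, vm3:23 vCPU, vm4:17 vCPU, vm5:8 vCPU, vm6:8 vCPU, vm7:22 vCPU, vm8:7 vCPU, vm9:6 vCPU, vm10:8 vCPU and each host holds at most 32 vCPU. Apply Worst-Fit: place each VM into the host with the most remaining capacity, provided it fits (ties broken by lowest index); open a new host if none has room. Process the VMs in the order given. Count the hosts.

4 hosts

host 1: place vm1 (9 vCPU), 23 vCPU left
host 1: place vm2 (4 vCPU), 19 vCPU left
host 2: place vm3 (23 vCPU), 9 vCPU left
host 1: place vm4 (17 vCPU), 2 vCPU left
host 2: place vm5 (8 vCPU), 1 vCPU left
host 3: place vm6 (8 vCPU), 24 vCPU left
host 3: place vm7 (22 vCPU), 2 vCPU left
host 4: place vm8 (7 vCPU), 25 vCPU left
host 4: place vm9 (6 vCPU), 19 vCPU left
host 4: place vm10 (8 vCPU), 11 vCPU left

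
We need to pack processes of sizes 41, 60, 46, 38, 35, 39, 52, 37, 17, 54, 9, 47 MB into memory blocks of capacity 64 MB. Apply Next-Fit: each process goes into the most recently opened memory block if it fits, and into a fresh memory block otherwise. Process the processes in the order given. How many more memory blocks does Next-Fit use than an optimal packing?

Next-Fit: [41] [60] [46] [38] [35] [39] [52] [37,17] [54,9] [47] → 10 memory blocks.
10 processes exceed 32 MB (half the capacity), and no two of those can share a memory block, so at least 10 memory blocks are needed.
So 10 is already optimal.

0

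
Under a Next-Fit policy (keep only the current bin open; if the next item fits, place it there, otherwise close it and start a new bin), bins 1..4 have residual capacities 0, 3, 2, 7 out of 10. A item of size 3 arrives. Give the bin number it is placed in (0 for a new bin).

Next-Fit only looks at bin 4, which has 7 free.
3 fits there.

4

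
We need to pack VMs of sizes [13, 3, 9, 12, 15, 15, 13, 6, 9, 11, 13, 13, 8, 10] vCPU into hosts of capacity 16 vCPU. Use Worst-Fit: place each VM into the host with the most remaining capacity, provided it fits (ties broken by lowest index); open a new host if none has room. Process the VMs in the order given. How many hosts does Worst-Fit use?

12

13 vCPU → host 1 (remaining 3 vCPU)
3 vCPU → host 1 (remaining 0 vCPU)
9 vCPU → host 2 (remaining 7 vCPU)
12 vCPU → host 3 (remaining 4 vCPU)
15 vCPU → host 4 (remaining 1 vCPU)
15 vCPU → host 5 (remaining 1 vCPU)
13 vCPU → host 6 (remaining 3 vCPU)
6 vCPU → host 2 (remaining 1 vCPU)
9 vCPU → host 7 (remaining 7 vCPU)
11 vCPU → host 8 (remaining 5 vCPU)
13 vCPU → host 9 (remaining 3 vCPU)
13 vCPU → host 10 (remaining 3 vCPU)
8 vCPU → host 11 (remaining 8 vCPU)
10 vCPU → host 12 (remaining 6 vCPU)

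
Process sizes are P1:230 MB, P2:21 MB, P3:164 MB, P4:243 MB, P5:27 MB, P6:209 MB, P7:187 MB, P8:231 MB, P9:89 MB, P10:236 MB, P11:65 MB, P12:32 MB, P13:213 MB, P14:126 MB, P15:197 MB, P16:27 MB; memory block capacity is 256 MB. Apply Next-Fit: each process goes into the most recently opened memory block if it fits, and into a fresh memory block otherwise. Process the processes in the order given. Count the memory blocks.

Put P1 (230 MB) in memory block 1; 26 MB remain.
Put P2 (21 MB) in memory block 1; 5 MB remain.
Put P3 (164 MB) in memory block 2; 92 MB remain.
Put P4 (243 MB) in memory block 3; 13 MB remain.
Put P5 (27 MB) in memory block 4; 229 MB remain.
Put P6 (209 MB) in memory block 4; 20 MB remain.
Put P7 (187 MB) in memory block 5; 69 MB remain.
Put P8 (231 MB) in memory block 6; 25 MB remain.
Put P9 (89 MB) in memory block 7; 167 MB remain.
Put P10 (236 MB) in memory block 8; 20 MB remain.
Put P11 (65 MB) in memory block 9; 191 MB remain.
Put P12 (32 MB) in memory block 9; 159 MB remain.
Put P13 (213 MB) in memory block 10; 43 MB remain.
Put P14 (126 MB) in memory block 11; 130 MB remain.
Put P15 (197 MB) in memory block 12; 59 MB remain.
Put P16 (27 MB) in memory block 12; 32 MB remain.
Final memory blocks: [230,21] [164] [243] [27,209] [187] [231] [89] [236] [65,32] [213] [126] [197,27].

12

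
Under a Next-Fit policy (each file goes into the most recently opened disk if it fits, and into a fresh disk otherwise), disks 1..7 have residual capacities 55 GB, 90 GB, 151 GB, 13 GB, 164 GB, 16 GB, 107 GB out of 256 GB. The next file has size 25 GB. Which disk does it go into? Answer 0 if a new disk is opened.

7

Next-Fit only looks at disk 7, which has 107 GB free.
25 GB fits there.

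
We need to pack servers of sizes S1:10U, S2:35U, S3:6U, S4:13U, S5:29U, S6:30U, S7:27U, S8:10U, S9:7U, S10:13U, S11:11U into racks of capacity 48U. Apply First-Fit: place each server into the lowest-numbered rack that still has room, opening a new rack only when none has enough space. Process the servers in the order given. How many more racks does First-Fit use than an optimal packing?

First-Fit: [10,35] [6,13,29] [30,10,7] [27,13] [11] → 5 racks.
Total size 191U; any packing needs at least ⌈191/48⌉ = 4 racks.
An optimal packing achieves that bound: [35,13] [30,11,7] [29,13,6] [27,10,10] → 4 racks.
Excess: 5 − 4 = 1.

1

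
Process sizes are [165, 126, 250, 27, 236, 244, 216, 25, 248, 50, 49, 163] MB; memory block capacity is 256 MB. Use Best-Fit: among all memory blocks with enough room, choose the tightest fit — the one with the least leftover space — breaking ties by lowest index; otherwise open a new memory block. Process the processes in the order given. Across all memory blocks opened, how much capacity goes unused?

249

Put 165 MB in memory block 1; 91 MB remain.
Put 126 MB in memory block 2; 130 MB remain.
Put 250 MB in memory block 3; 6 MB remain.
Put 27 MB in memory block 1; 64 MB remain.
Put 236 MB in memory block 4; 20 MB remain.
Put 244 MB in memory block 5; 12 MB remain.
Put 216 MB in memory block 6; 40 MB remain.
Put 25 MB in memory block 6; 15 MB remain.
Put 248 MB in memory block 7; 8 MB remain.
Put 50 MB in memory block 1; 14 MB remain.
Put 49 MB in memory block 2; 81 MB remain.
Put 163 MB in memory block 8; 93 MB remain.
8 memory blocks × 256 MB = 2048 MB; used 1799 MB; unused 249 MB.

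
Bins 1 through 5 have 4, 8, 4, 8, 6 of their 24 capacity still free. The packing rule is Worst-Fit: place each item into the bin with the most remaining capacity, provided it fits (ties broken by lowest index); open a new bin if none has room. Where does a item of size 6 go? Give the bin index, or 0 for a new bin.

2

Bins with room: bin 2 (8), bin 4 (8), bin 5 (6).
Most room is bin 2 with 8 free.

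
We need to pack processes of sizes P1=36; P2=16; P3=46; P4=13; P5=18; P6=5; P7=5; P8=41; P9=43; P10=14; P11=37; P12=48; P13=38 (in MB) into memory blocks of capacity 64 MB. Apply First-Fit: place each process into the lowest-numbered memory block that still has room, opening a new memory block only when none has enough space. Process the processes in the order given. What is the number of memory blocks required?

P1 (36 MB) → memory block 1 (remaining 28 MB)
P2 (16 MB) → memory block 1 (remaining 12 MB)
P3 (46 MB) → memory block 2 (remaining 18 MB)
P4 (13 MB) → memory block 2 (remaining 5 MB)
P5 (18 MB) → memory block 3 (remaining 46 MB)
P6 (5 MB) → memory block 1 (remaining 7 MB)
P7 (5 MB) → memory block 1 (remaining 2 MB)
P8 (41 MB) → memory block 3 (remaining 5 MB)
P9 (43 MB) → memory block 4 (remaining 21 MB)
P10 (14 MB) → memory block 4 (remaining 7 MB)
P11 (37 MB) → memory block 5 (remaining 27 MB)
P12 (48 MB) → memory block 6 (remaining 16 MB)
P13 (38 MB) → memory block 7 (remaining 26 MB)
Final memory blocks: [36,16,5,5] [46,13] [18,41] [43,14] [37] [48] [38].

7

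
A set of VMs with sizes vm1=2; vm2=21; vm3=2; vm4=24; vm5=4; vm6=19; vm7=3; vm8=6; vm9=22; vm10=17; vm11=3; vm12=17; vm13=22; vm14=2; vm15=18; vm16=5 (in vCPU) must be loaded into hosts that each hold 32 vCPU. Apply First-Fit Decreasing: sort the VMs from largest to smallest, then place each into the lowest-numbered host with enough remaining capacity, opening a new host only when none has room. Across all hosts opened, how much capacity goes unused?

69

Sorted descending: 24, 22, 22, 21, 19, 18, 17, 17, 6, 5, 4, 3, 3, 2, 2, 2.
Put 24 vCPU in host 1; 8 vCPU remain.
Put 22 vCPU in host 2; 10 vCPU remain.
Put 22 vCPU in host 3; 10 vCPU remain.
Put 21 vCPU in host 4; 11 vCPU remain.
Put 19 vCPU in host 5; 13 vCPU remain.
Put 18 vCPU in host 6; 14 vCPU remain.
Put 17 vCPU in host 7; 15 vCPU remain.
Put 17 vCPU in host 8; 15 vCPU remain.
Put 6 vCPU in host 1; 2 vCPU remain.
Put 5 vCPU in host 2; 5 vCPU remain.
Put 4 vCPU in host 2; 1 vCPU remain.
Put 3 vCPU in host 3; 7 vCPU remain.
Put 3 vCPU in host 3; 4 vCPU remain.
Put 2 vCPU in host 1; 0 vCPU remain.
Put 2 vCPU in host 3; 2 vCPU remain.
Put 2 vCPU in host 3; 0 vCPU remain.
8 hosts × 32 vCPU = 256 vCPU; used 187 vCPU; unused 69 vCPU.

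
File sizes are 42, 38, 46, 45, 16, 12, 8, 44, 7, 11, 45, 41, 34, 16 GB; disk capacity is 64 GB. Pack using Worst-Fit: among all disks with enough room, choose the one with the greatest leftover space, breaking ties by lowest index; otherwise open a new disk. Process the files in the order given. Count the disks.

8 disks

42 GB → disk 1 (remaining 22 GB)
38 GB → disk 2 (remaining 26 GB)
46 GB → disk 3 (remaining 18 GB)
45 GB → disk 4 (remaining 19 GB)
16 GB → disk 2 (remaining 10 GB)
12 GB → disk 1 (remaining 10 GB)
8 GB → disk 4 (remaining 11 GB)
44 GB → disk 5 (remaining 20 GB)
7 GB → disk 5 (remaining 13 GB)
11 GB → disk 3 (remaining 7 GB)
45 GB → disk 6 (remaining 19 GB)
41 GB → disk 7 (remaining 23 GB)
34 GB → disk 8 (remaining 30 GB)
16 GB → disk 8 (remaining 14 GB)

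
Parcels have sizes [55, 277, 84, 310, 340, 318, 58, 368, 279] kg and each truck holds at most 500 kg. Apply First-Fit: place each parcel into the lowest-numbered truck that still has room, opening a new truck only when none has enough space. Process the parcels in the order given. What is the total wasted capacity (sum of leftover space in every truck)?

55 kg → truck 1 (remaining 445 kg)
277 kg → truck 1 (remaining 168 kg)
84 kg → truck 1 (remaining 84 kg)
310 kg → truck 2 (remaining 190 kg)
340 kg → truck 3 (remaining 160 kg)
318 kg → truck 4 (remaining 182 kg)
58 kg → truck 1 (remaining 26 kg)
368 kg → truck 5 (remaining 132 kg)
279 kg → truck 6 (remaining 221 kg)
6 trucks × 500 kg = 3000 kg; used 2089 kg; unused 911 kg.

911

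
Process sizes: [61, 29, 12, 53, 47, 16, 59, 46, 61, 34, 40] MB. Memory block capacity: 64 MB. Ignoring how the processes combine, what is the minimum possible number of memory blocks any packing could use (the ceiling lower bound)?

Total size = 61 + 29 + 12 + 53 + 47 + 16 + 59 + 46 + 61 + 34 + 40 = 458 MB.
⌈458 / 64⌉ = 8.

8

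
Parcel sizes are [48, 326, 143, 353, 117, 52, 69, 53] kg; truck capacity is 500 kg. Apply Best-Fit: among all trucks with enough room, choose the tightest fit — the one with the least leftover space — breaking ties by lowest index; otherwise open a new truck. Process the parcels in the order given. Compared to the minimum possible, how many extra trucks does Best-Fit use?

0

Best-Fit: [48,326,117] [143,353] [52,69,53] → 3 trucks.
Total size 1161 kg; any packing needs at least ⌈1161/500⌉ = 3 trucks.
So 3 is already optimal.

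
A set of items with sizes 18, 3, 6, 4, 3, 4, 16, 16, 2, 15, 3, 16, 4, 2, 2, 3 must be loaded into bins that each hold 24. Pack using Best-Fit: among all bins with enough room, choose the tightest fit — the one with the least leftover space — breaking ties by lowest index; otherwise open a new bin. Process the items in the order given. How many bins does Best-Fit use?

18 → bin 1 (remaining 6)
3 → bin 1 (remaining 3)
6 → bin 2 (remaining 18)
4 → bin 2 (remaining 14)
3 → bin 1 (remaining 0)
4 → bin 2 (remaining 10)
16 → bin 3 (remaining 8)
16 → bin 4 (remaining 8)
2 → bin 3 (remaining 6)
15 → bin 5 (remaining 9)
3 → bin 3 (remaining 3)
16 → bin 6 (remaining 8)
4 → bin 4 (remaining 4)
2 → bin 3 (remaining 1)
2 → bin 4 (remaining 2)
3 → bin 6 (remaining 5)
Final bins: [18,3,3] [6,4,4] [16,2,3,2] [16,4,2] [15] [16,3].

6 bins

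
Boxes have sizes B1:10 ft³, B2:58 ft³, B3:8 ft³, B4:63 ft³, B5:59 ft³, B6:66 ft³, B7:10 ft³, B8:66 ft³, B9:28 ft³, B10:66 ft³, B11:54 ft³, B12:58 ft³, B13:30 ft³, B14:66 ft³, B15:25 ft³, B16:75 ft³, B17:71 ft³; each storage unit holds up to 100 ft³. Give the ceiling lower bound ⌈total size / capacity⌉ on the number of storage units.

9 storage units

Total size = 10 + 58 + 8 + 63 + 59 + 66 + 10 + 66 + 28 + 66 + 54 + 58 + 30 + 66 + 25 + 75 + 71 = 813 ft³.
⌈813 / 100⌉ = 9.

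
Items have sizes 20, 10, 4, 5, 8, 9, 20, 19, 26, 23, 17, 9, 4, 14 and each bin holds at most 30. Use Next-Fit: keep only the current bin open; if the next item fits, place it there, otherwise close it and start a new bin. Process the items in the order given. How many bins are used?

8

Put 20 in bin 1; 10 remain.
Put 10 in bin 1; 0 remain.
Put 4 in bin 2; 26 remain.
Put 5 in bin 2; 21 remain.
Put 8 in bin 2; 13 remain.
Put 9 in bin 2; 4 remain.
Put 20 in bin 3; 10 remain.
Put 19 in bin 4; 11 remain.
Put 26 in bin 5; 4 remain.
Put 23 in bin 6; 7 remain.
Put 17 in bin 7; 13 remain.
Put 9 in bin 7; 4 remain.
Put 4 in bin 7; 0 remain.
Put 14 in bin 8; 16 remain.
Final bins: [20,10] [4,5,8,9] [20] [19] [26] [23] [17,9,4] [14].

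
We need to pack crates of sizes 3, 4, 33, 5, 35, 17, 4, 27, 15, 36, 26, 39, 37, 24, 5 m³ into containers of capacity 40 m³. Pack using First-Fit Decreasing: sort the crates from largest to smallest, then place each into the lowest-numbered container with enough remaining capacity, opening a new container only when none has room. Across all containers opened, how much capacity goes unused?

50

Sorted descending: 39, 37, 36, 35, 33, 27, 26, 24, 17, 15, 5, 5, 4, 4, 3.
39 m³ → container 1 (remaining 1 m³)
37 m³ → container 2 (remaining 3 m³)
36 m³ → container 3 (remaining 4 m³)
35 m³ → container 4 (remaining 5 m³)
33 m³ → container 5 (remaining 7 m³)
27 m³ → container 6 (remaining 13 m³)
26 m³ → container 7 (remaining 14 m³)
24 m³ → container 8 (remaining 16 m³)
17 m³ → container 9 (remaining 23 m³)
15 m³ → container 8 (remaining 1 m³)
5 m³ → container 4 (remaining 0 m³)
5 m³ → container 5 (remaining 2 m³)
4 m³ → container 3 (remaining 0 m³)
4 m³ → container 6 (remaining 9 m³)
3 m³ → container 2 (remaining 0 m³)
9 containers × 40 m³ = 360 m³; used 310 m³; unused 50 m³.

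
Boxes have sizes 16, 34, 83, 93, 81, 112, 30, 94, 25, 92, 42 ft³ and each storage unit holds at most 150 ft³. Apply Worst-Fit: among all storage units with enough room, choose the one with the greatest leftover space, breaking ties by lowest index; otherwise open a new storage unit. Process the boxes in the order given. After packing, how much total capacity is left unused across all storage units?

198

Put 16 ft³ in storage unit 1; 134 ft³ remain.
Put 34 ft³ in storage unit 1; 100 ft³ remain.
Put 83 ft³ in storage unit 1; 17 ft³ remain.
Put 93 ft³ in storage unit 2; 57 ft³ remain.
Put 81 ft³ in storage unit 3; 69 ft³ remain.
Put 112 ft³ in storage unit 4; 38 ft³ remain.
Put 30 ft³ in storage unit 3; 39 ft³ remain.
Put 94 ft³ in storage unit 5; 56 ft³ remain.
Put 25 ft³ in storage unit 2; 32 ft³ remain.
Put 92 ft³ in storage unit 6; 58 ft³ remain.
Put 42 ft³ in storage unit 6; 16 ft³ remain.
6 storage units × 150 ft³ = 900 ft³; used 702 ft³; unused 198 ft³.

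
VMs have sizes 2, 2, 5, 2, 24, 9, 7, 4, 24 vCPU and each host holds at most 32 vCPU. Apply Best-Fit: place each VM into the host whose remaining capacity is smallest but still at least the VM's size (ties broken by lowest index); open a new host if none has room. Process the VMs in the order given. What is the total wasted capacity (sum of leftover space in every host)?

17

2 vCPU → host 1 (remaining 30 vCPU)
2 vCPU → host 1 (remaining 28 vCPU)
5 vCPU → host 1 (remaining 23 vCPU)
2 vCPU → host 1 (remaining 21 vCPU)
24 vCPU → host 2 (remaining 8 vCPU)
9 vCPU → host 1 (remaining 12 vCPU)
7 vCPU → host 2 (remaining 1 vCPU)
4 vCPU → host 1 (remaining 8 vCPU)
24 vCPU → host 3 (remaining 8 vCPU)
3 hosts × 32 vCPU = 96 vCPU; used 79 vCPU; unused 17 vCPU.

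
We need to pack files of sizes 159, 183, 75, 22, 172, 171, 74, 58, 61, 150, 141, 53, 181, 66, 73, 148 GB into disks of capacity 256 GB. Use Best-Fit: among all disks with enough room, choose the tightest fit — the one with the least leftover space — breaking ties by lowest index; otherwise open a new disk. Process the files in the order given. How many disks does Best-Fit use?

8 disks

disk 1: place 159 GB, 97 GB left
disk 2: place 183 GB, 73 GB left
disk 1: place 75 GB, 22 GB left
disk 1: place 22 GB, 0 GB left
disk 3: place 172 GB, 84 GB left
disk 4: place 171 GB, 85 GB left
disk 3: place 74 GB, 10 GB left
disk 2: place 58 GB, 15 GB left
disk 4: place 61 GB, 24 GB left
disk 5: place 150 GB, 106 GB left
disk 6: place 141 GB, 115 GB left
disk 5: place 53 GB, 53 GB left
disk 7: place 181 GB, 75 GB left
disk 7: place 66 GB, 9 GB left
disk 6: place 73 GB, 42 GB left
disk 8: place 148 GB, 108 GB left
Final disks: [159,75,22] [183,58] [172,74] [171,61] [150,53] [141,73] [181,66] [148].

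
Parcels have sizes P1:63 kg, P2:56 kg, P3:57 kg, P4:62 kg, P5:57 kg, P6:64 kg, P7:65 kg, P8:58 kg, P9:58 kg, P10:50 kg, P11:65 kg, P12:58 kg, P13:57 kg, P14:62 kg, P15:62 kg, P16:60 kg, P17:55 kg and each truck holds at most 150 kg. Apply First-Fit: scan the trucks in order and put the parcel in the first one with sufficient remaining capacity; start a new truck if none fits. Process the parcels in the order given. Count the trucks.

P1 (63 kg) → truck 1 (remaining 87 kg)
P2 (56 kg) → truck 1 (remaining 31 kg)
P3 (57 kg) → truck 2 (remaining 93 kg)
P4 (62 kg) → truck 2 (remaining 31 kg)
P5 (57 kg) → truck 3 (remaining 93 kg)
P6 (64 kg) → truck 3 (remaining 29 kg)
P7 (65 kg) → truck 4 (remaining 85 kg)
P8 (58 kg) → truck 4 (remaining 27 kg)
P9 (58 kg) → truck 5 (remaining 92 kg)
P10 (50 kg) → truck 5 (remaining 42 kg)
P11 (65 kg) → truck 6 (remaining 85 kg)
P12 (58 kg) → truck 6 (remaining 27 kg)
P13 (57 kg) → truck 7 (remaining 93 kg)
P14 (62 kg) → truck 7 (remaining 31 kg)
P15 (62 kg) → truck 8 (remaining 88 kg)
P16 (60 kg) → truck 8 (remaining 28 kg)
P17 (55 kg) → truck 9 (remaining 95 kg)

9 trucks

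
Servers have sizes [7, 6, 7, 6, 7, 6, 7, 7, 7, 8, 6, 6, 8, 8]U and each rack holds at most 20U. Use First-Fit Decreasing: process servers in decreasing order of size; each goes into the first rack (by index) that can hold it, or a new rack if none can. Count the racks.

Sorted descending: 8, 8, 8, 7, 7, 7, 7, 7, 7, 6, 6, 6, 6, 6.
rack 1: place 8U, 12U left
rack 1: place 8U, 4U left
rack 2: place 8U, 12U left
rack 2: place 7U, 5U left
rack 3: place 7U, 13U left
rack 3: place 7U, 6U left
rack 4: place 7U, 13U left
rack 4: place 7U, 6U left
rack 5: place 7U, 13U left
rack 3: place 6U, 0U left
rack 4: place 6U, 0U left
rack 5: place 6U, 7U left
rack 5: place 6U, 1U left
rack 6: place 6U, 14U left
Final racks: [8,8] [8,7] [7,7,6] [7,7,6] [7,6,6] [6].

6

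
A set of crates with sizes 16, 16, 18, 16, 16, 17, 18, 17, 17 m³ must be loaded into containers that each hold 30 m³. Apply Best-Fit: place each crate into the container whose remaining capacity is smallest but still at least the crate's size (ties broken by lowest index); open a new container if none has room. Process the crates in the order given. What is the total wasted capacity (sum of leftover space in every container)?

Put 16 m³ in container 1; 14 m³ remain.
Put 16 m³ in container 2; 14 m³ remain.
Put 18 m³ in container 3; 12 m³ remain.
Put 16 m³ in container 4; 14 m³ remain.
Put 16 m³ in container 5; 14 m³ remain.
Put 17 m³ in container 6; 13 m³ remain.
Put 18 m³ in container 7; 12 m³ remain.
Put 17 m³ in container 8; 13 m³ remain.
Put 17 m³ in container 9; 13 m³ remain.
9 containers × 30 m³ = 270 m³; used 151 m³; unused 119 m³.

119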